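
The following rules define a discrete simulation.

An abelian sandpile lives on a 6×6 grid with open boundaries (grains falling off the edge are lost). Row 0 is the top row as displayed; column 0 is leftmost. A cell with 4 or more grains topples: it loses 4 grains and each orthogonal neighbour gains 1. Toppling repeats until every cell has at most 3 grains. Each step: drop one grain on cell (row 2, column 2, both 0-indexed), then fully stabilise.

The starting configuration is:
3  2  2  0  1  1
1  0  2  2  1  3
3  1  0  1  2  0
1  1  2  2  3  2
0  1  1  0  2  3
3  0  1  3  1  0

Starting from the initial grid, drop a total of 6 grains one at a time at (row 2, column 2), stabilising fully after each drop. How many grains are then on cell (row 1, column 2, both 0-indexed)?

t=0: 3  2  2  0  1  1
1  0  2  2  1  3
3  1  0  1  2  0
1  1  2  2  3  2
0  1  1  0  2  3
3  0  1  3  1  0
t=1: 3  2  2  0  1  1
1  0  2  2  1  3
3  1  1  1  2  0
1  1  2  2  3  2
0  1  1  0  2  3
3  0  1  3  1  0
t=2: 3  2  2  0  1  1
1  0  2  2  1  3
3  1  2  1  2  0
1  1  2  2  3  2
0  1  1  0  2  3
3  0  1  3  1  0
t=3: 3  2  2  0  1  1
1  0  2  2  1  3
3  1  3  1  2  0
1  1  2  2  3  2
0  1  1  0  2  3
3  0  1  3  1  0
t=4: 3  2  2  0  1  1
1  0  3  2  1  3
3  2  0  2  2  0
1  1  3  2  3  2
0  1  1  0  2  3
3  0  1  3  1  0
t=5: 3  2  2  0  1  1
1  0  3  2  1  3
3  2  1  2  2  0
1  1  3  2  3  2
0  1  1  0  2  3
3  0  1  3  1  0
t=6: 3  2  2  0  1  1
1  0  3  2  1  3
3  2  2  2  2  0
1  1  3  2  3  2
0  1  1  0  2  3
3  0  1  3  1  0

3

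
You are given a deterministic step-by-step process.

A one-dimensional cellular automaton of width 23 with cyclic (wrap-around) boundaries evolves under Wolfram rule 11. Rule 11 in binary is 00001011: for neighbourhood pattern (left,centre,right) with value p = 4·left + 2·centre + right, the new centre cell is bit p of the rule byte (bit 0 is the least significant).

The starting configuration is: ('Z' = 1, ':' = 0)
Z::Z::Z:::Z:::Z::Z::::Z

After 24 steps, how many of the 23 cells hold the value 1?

0) Z::Z::Z:::Z:::Z::Z::::Z
1) ::Z::Z::ZZ::ZZ::Z::ZZZZ
2) :Z::Z::ZZ::ZZ::Z::ZZ:::
3) Z::Z::ZZ::ZZ::Z::ZZ::ZZ
4) ::Z::ZZ::ZZ::Z::ZZ::ZZ:
5) ZZ::ZZ::ZZ::Z::ZZ::ZZ::
6) Z::ZZ::ZZ::Z::ZZ::ZZ::Z
7) ::ZZ::ZZ::Z::ZZ::ZZ::ZZ
8) :ZZ::ZZ::Z::ZZ::ZZ::ZZ:
9) ZZ::ZZ::Z::ZZ::ZZ::ZZ::
10) Z::ZZ::Z::ZZ::ZZ::ZZ::Z
11) ::ZZ::Z::ZZ::ZZ::ZZ::ZZ
12) :ZZ::Z::ZZ::ZZ::ZZ::ZZ:
13) ZZ::Z::ZZ::ZZ::ZZ::ZZ::
14) Z::Z::ZZ::ZZ::ZZ::ZZ::Z
15) ::Z::ZZ::ZZ::ZZ::ZZ::ZZ
16) :Z::ZZ::ZZ::ZZ::ZZ::ZZ:
17) Z::ZZ::ZZ::ZZ::ZZ::ZZ::
18) ::ZZ::ZZ::ZZ::ZZ::ZZ::Z
19) :ZZ::ZZ::ZZ::ZZ::ZZ::Z:
20) ZZ::ZZ::ZZ::ZZ::ZZ::Z::
21) Z::ZZ::ZZ::ZZ::ZZ::Z::Z
22) ::ZZ::ZZ::ZZ::ZZ::Z::ZZ
23) :ZZ::ZZ::ZZ::ZZ::Z::ZZ:
24) ZZ::ZZ::ZZ::ZZ::Z::ZZ::

11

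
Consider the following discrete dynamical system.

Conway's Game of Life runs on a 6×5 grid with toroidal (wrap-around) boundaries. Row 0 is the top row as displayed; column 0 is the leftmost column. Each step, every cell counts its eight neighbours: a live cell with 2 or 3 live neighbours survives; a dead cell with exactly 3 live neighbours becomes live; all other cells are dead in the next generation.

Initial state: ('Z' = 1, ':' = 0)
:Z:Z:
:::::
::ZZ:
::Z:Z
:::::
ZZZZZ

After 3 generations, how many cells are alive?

0) :Z:Z:
:::::
::ZZ:
::Z:Z
:::::
ZZZZZ
1) :Z:Z:
:::Z:
::ZZ:
::Z::
:::::
ZZ:ZZ
2) :Z:Z:
:::ZZ
::ZZ:
::ZZ:
ZZZZZ
ZZ:ZZ
3) :Z:::
::::Z
:::::
Z::::
:::::
:::::

3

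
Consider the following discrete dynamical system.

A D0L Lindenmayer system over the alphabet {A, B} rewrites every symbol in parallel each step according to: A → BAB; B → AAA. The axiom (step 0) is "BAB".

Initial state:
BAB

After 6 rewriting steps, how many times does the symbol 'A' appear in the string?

k=0  BAB
k=1  AAABABAAA
k=2  BABBABBABAAABABAAABABBABBAB
k=3  AAABABAAAAAABABAAAAAABABAAABABBABBABAAABABAAABABBABBABAAABABAAAAAABABAAAAAABABAAA
k=4  BABBABBABAAABABAAABABBABBABBABBABBABAAABABAAABABBABBABBABB…BBABBABBABBABAAABABAAABABBABBABBABBABBABAAABABAAABABBABBAB  (len 243)
k=5  AAABABAAAAAABABAAAAAABABAAABABBABBABAAABABAAABABBABBABAAAB…BAAABABBABBABAAABABAAABABBABBABAAABABAAAAAABABAAAAAABABAAA  (len 729)
k=6  BABBABBABAAABABAAABABBABBABBABBABBABAAABABAAABABBABBABBABB…BBABBABBABBABAAABABAAABABBABBABBABBABBABAAABABAAABABBABBAB  (len 2187)

1261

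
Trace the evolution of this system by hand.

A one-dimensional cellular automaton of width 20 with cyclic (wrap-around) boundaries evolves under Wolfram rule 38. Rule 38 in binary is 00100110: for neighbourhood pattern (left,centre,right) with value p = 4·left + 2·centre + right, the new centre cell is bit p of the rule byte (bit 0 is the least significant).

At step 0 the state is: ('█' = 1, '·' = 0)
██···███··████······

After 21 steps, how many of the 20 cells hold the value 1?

0) ██···███··████······
1) ····█····█·········█
2) ···██···██········██
3) ··█····█·········█··
4) ·██···██········██··
5) █····█·········█····
6) █···██········██···█
7) ···█·········█····█·
8) ··██········██···██·
9) ·█·········█····█···
10) ██········██···██···
11) ·········█····█····█
12) ········██···██···██
13) ·······█····█····█··
14) ······██···██···██··
15) ·····█····█····█····
16) ····██···██···██····
17) ···█····█····█······
18) ··██···██···██······
19) ·█····█····█········
20) ██···██···██········
21) ····█····█·········█

3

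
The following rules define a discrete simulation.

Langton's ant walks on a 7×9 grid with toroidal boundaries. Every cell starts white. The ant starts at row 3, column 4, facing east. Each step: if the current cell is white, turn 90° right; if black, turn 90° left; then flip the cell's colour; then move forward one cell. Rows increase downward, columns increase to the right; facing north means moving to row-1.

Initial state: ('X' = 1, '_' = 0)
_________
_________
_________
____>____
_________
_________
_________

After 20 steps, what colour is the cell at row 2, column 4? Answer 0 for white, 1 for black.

[0] _________
_________
_________
____>____
_________
_________
_________
[1] _________
_________
_________
____X____
____v____
_________
_________
[2] _________
_________
_________
____X____
___<X____
_________
_________
[3] _________
_________
_________
___^X____
___XX____
_________
_________
[4] _________
_________
_________
___X>____
___XX____
_________
_________
[5] _________
_________
____^____
___X_____
___XX____
_________
_________
[6] _________
_________
____X>___
___X_____
___XX____
_________
_________
[7] _________
_________
____XX___
___X_v___
___XX____
_________
_________
[8] _________
_________
____XX___
___X<X___
___XX____
_________
_________
[9] _________
_________
____^X___
___XXX___
___XX____
_________
_________
[10] _________
_________
___<_X___
___XXX___
___XX____
_________
_________
[11] _________
___^_____
___X_X___
___XXX___
___XX____
_________
_________
[12] _________
___X>____
___X_X___
___XXX___
___XX____
_________
_________
[13] _________
___XX____
___XvX___
___XXX___
___XX____
_________
_________
[14] _________
___XX____
___<XX___
___XXX___
___XX____
_________
_________
[15] _________
___XX____
____XX___
___vXX___
___XX____
_________
_________
[16] _________
___XX____
____XX___
____>X___
___XX____
_________
_________
[17] _________
___XX____
____^X___
_____X___
___XX____
_________
_________
[18] _________
___XX____
___<_X___
_____X___
___XX____
_________
_________
[19] _________
___^X____
___X_X___
_____X___
___XX____
_________
_________
[20] _________
__<_X____
___X_X___
_____X___
___XX____
_________
_________

0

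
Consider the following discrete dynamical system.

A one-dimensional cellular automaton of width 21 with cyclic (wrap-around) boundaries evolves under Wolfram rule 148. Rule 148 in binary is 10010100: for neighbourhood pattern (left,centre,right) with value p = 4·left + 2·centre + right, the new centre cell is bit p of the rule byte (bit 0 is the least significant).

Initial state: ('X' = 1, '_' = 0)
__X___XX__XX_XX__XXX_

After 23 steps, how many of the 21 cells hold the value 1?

5

[0] __X___XX__XX_XX__XXX_
[1] __XX____X______X__X_X
[2] X___X___XX_____XX_X_X
[3] _X__XX____X_______X__
[4] _XX___X___XX______XX_
[5] ___X__XX____X_______X
[6] X__XX___X___XX______X
[7] _X___X__XX____X______
[8] _XX__XX___X___XX_____
[9] ___X___X__XX____X____
[10] ___XX__XX___X___XX___
[11] _____X___X__XX____X__
[12] _____XX__XX___X___XX_
[13] _______X___X__XX____X
[14] X______XX__XX___X___X
[15] _X_______X___X__XX___
[16] _XX______XX__XX___X__
[17] ___X_______X___X__XX_
[18] ___XX______XX__XX___X
[19] X____X_______X___X__X
[20] _X___XX______XX__XX__
[21] _XX____X_______X___X_
[22] ___X___XX______XX__XX
[23] X__XX____X_______X___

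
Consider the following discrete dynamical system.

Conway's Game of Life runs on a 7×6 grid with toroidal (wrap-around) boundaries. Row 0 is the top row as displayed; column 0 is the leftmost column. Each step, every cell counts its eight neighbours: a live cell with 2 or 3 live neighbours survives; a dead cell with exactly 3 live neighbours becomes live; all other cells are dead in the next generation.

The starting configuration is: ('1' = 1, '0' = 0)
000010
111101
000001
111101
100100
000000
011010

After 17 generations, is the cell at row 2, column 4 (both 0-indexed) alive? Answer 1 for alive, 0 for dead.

t=0: 000010
111101
000001
111101
100100
000000
011010
t=1: 000010
111101
000000
011101
100111
011100
000100
t=2: 110011
111111
000001
011101
000001
110001
000110
t=3: 000000
001100
000000
001001
000001
100001
001100
t=4: 000000
000000
001100
000000
000011
100011
000000
t=5: 000000
000000
000000
000110
100010
100010
000001
t=6: 000000
000000
000000
000111
000010
100010
000001
t=7: 000000
000000
000010
000111
000000
000010
000001
t=8: 000000
000000
000111
000111
000101
000000
000000
t=9: 000000
000010
000101
101000
000101
000000
000000
t=10: 000000
000010
000111
101101
000000
000000
000000
t=11: 000000
000111
101000
101101
000000
000000
000000
t=12: 000010
000111
101000
101101
000000
000000
000000
t=13: 000111
000111
101000
101101
000000
000000
000000
t=14: 000101
101000
101000
101101
000000
000000
000010
t=15: 000111
101101
101000
101101
000000
000000
000010
t=16: 101000
101000
000000
101101
000000
000000
000111
t=17: 101010
000000
101101
000000
000000
000010
000111

0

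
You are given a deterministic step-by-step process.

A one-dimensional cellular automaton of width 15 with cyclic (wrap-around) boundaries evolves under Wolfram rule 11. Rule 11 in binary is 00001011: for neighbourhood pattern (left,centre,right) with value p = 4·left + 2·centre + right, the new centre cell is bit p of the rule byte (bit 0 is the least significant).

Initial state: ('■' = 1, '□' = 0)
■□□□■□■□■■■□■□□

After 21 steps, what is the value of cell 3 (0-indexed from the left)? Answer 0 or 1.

1

0) ■□□□■□■□■■■□■□□
1) □□■■□□□□■□□□□□■
2) □■■□□■■■□□■■■■□
3) ■■□□■■□□□■■□□□□
4) ■□□■■□□■■■□□■■■
5) □□■■□□■■□□□■■□□
6) ■■■□□■■□□■■■□□■
7) □□□□■■□□■■□□□■■
8) □■■■■□□■■□□■■■□
9) ■■□□□□■■□□■■□□□
10) ■□□■■■■□□■■□□■■
11) □□■■□□□□■■□□■■□
12) ■■■□□■■■■□□■■□□
13) ■□□□■■□□□□■■□□■
14) □□■■■□□■■■■□□■■
15) □■■□□□■■□□□□■■□
16) ■■□□■■■□□■■■■□□
17) ■□□■■□□□■■□□□□■
18) □□■■□□■■■□□■■■■
19) □■■□□■■□□□■■□□□
20) ■■□□■■□□■■■□□■■
21) □□□■■□□■■□□□■■□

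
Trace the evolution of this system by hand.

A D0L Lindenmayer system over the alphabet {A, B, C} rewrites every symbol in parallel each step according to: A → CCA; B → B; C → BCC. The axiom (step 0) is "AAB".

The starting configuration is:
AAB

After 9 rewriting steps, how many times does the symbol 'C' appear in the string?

[0] AAB
[1] CCACCAB
[2] BCCBCCCCABCCBCCCCAB
[3] BBCCBCCBBCCBCCBCCBCCCCABBCCBCCBBCCBCCBCCBCCCCAB
[4] BBBCCBCCBBCCBCCBBBCCBCCBBCCBCCBBCCBCCBBCCBCCBCCBCCCCABBBCCBCCBBCCBCCBBBCCBCCBBCCBCCBBCCBCCBBCCBCCBCCBCCCCAB
[5] BBBBCCBCCBBCCBCCBBBCCBCCBBCCBCCBBBBCCBCCBBCCBCCBBBCCBCCBBC…CBCCBBBCCBCCBBCCBCCBBBCCBCCBBCCBCCBBCCBCCBBCCBCCBCCBCCCCAB  (len 231)
[6] BBBBBCCBCCBBCCBCCBBBCCBCCBBCCBCCBBBBCCBCCBBCCBCCBBBCCBCCBB…CBCCBBBCCBCCBBCCBCCBBBCCBCCBBCCBCCBBCCBCCBBCCBCCBCCBCCCCAB  (len 483)
[7] BBBBBBCCBCCBBCCBCCBBBCCBCCBBCCBCCBBBBCCBCCBBCCBCCBBBCCBCCB…CBCCBBBCCBCCBBCCBCCBBBCCBCCBBCCBCCBBCCBCCBBCCBCCBCCBCCCCAB  (len 991)
[8] BBBBBBBCCBCCBBCCBCCBBBCCBCCBBCCBCCBBBBCCBCCBBCCBCCBBBCCBCC…CBCCBBBCCBCCBBCCBCCBBBCCBCCBBCCBCCBBCCBCCBBCCBCCBCCBCCCCAB  (len 2011)
[9] BBBBBBBBCCBCCBBCCBCCBBBCCBCCBBCCBCCBBBBCCBCCBBCCBCCBBBCCBC…CBCCBBBCCBCCBBCCBCCBBBCCBCCBBCCBCCBBCCBCCBBCCBCCBCCBCCCCAB  (len 4055)

2044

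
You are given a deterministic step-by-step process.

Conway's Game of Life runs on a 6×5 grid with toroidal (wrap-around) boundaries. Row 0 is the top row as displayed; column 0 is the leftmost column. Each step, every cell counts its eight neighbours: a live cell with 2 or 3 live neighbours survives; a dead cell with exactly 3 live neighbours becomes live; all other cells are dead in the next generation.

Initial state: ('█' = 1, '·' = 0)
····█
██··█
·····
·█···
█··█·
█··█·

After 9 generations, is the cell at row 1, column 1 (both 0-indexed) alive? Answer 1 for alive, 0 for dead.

0

[0] ····█
██··█
·····
·█···
█··█·
█··█·
[1] ·█·█·
█···█
·█···
·····
███··
█··█·
[2] ·███·
███·█
█····
█·█··
███·█
█··█·
[3] ·····
····█
··██·
··██·
··█··
·····
[4] ·····
···█·
··█·█
·█···
··██·
·····
[5] ·····
···█·
··██·
·█···
··█··
·····
[6] ·····
··██·
··██·
·█·█·
·····
·····
[7] ·····
··██·
·█··█
···█·
·····
·····
[8] ·····
··██·
····█
·····
·····
·····
[9] ·····
···█·
···█·
·····
·····
·····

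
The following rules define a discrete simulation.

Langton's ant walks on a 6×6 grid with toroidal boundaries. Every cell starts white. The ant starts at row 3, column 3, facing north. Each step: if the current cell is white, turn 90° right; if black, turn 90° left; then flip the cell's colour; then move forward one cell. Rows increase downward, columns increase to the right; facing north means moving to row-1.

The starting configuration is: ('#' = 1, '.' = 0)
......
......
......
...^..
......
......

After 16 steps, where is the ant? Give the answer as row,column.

k=0  ......
......
......
...^..
......
......
k=1  ......
......
......
...#>.
......
......
k=2  ......
......
......
...##.
....v.
......
k=3  ......
......
......
...##.
...<#.
......
k=4  ......
......
......
...^#.
...##.
......
k=5  ......
......
......
..<.#.
...##.
......
k=6  ......
......
..^...
..#.#.
...##.
......
k=7  ......
......
..#>..
..#.#.
...##.
......
k=8  ......
......
..##..
..#v#.
...##.
......
k=9  ......
......
..##..
..<##.
...##.
......
k=10  ......
......
..##..
...##.
..v##.
......
k=11  ......
......
..##..
...##.
.<###.
......
k=12  ......
......
..##..
.^.##.
.####.
......
k=13  ......
......
..##..
.#>##.
.####.
......
k=14  ......
......
..##..
.####.
.#v##.
......
k=15  ......
......
..##..
.####.
.#.>#.
......
k=16  ......
......
..##..
.##^#.
.#..#.
......

3,3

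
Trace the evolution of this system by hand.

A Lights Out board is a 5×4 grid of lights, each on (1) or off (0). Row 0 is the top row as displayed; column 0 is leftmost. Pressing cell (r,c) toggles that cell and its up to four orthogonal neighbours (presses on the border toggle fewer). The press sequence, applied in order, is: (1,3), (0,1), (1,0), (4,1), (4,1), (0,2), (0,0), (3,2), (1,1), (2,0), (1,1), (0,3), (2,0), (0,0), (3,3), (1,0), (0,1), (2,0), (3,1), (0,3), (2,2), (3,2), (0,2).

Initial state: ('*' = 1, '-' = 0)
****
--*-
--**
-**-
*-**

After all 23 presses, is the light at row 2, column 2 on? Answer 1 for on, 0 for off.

0

0) ****
--*-
--**
-**-
*-**
1) ***-
---*
--*-
-**-
*-**
2) ----
-*-*
--*-
-**-
*-**
3) *---
*--*
*-*-
-**-
*-**
4) *---
*--*
*-*-
--*-
-*-*
5) *---
*--*
*-*-
-**-
*-**
6) ****
*-**
*-*-
-**-
*-**
7) --**
--**
*-*-
-**-
*-**
8) --**
--**
*---
---*
*--*
9) -***
**-*
**--
---*
*--*
10) -***
-*-*
----
*--*
*--*
11) --**
*-**
-*--
*--*
*--*
12) ----
*-*-
-*--
*--*
*--*
13) ----
--*-
*---
---*
*--*
14) **--
*-*-
*---
---*
*--*
15) **--
*-*-
*--*
--*-
*---
16) -*--
-**-
---*
--*-
*---
17) *-*-
--*-
---*
--*-
*---
18) *-*-
*-*-
**-*
*-*-
*---
19) *-*-
*-*-
*--*
-*--
**--
20) *--*
*-**
*--*
-*--
**--
21) *--*
*--*
***-
-**-
**--
22) *--*
*--*
**--
---*
***-
23) ***-
*-**
**--
---*
***-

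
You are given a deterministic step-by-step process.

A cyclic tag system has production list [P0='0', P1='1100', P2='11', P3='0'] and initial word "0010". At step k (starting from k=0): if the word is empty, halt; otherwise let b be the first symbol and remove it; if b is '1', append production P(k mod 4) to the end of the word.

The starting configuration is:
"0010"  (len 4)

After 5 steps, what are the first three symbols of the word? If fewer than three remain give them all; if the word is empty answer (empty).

gen 0: "0010"  (len 4)
gen 1: "010"  (len 3)
gen 2: "10"  (len 2)
gen 3: "011"  (len 3)
gen 4: "11"  (len 2)
gen 5: "10"  (len 2)

10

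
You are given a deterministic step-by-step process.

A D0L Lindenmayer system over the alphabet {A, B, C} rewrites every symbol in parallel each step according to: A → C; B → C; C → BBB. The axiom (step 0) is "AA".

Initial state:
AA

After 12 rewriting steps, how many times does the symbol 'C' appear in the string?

gen 0: AA
gen 1: CC
gen 2: BBBBBB
gen 3: CCCCCC
gen 4: BBBBBBBBBBBBBBBBBB
gen 5: CCCCCCCCCCCCCCCCCC
gen 6: BBBBBBBBBBBBBBBBBBBBBBBBBBBBBBBBBBBBBBBBBBBBBBBBBBBBBB
gen 7: CCCCCCCCCCCCCCCCCCCCCCCCCCCCCCCCCCCCCCCCCCCCCCCCCCCCCC
gen 8: BBBBBBBBBBBBBBBBBBBBBBBBBBBBBBBBBBBBBBBBBBBBBBBBBBBBBBBBBB…BBBBBBBBBBBBBBBBBBBBBBBBBBBBBBBBBBBBBBBBBBBBBBBBBBBBBBBBBB  (len 162)
gen 9: CCCCCCCCCCCCCCCCCCCCCCCCCCCCCCCCCCCCCCCCCCCCCCCCCCCCCCCCCC…CCCCCCCCCCCCCCCCCCCCCCCCCCCCCCCCCCCCCCCCCCCCCCCCCCCCCCCCCC  (len 162)
gen 10: BBBBBBBBBBBBBBBBBBBBBBBBBBBBBBBBBBBBBBBBBBBBBBBBBBBBBBBBBB…BBBBBBBBBBBBBBBBBBBBBBBBBBBBBBBBBBBBBBBBBBBBBBBBBBBBBBBBBB  (len 486)
gen 11: CCCCCCCCCCCCCCCCCCCCCCCCCCCCCCCCCCCCCCCCCCCCCCCCCCCCCCCCCC…CCCCCCCCCCCCCCCCCCCCCCCCCCCCCCCCCCCCCCCCCCCCCCCCCCCCCCCCCC  (len 486)
gen 12: BBBBBBBBBBBBBBBBBBBBBBBBBBBBBBBBBBBBBBBBBBBBBBBBBBBBBBBBBB…BBBBBBBBBBBBBBBBBBBBBBBBBBBBBBBBBBBBBBBBBBBBBBBBBBBBBBBBBB  (len 1458)

0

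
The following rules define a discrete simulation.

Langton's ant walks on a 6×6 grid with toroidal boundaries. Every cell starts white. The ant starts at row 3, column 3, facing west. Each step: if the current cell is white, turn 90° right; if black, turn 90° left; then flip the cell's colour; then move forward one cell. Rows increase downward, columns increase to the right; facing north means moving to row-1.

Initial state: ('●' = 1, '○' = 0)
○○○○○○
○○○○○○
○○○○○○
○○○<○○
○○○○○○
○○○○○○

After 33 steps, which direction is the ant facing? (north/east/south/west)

step 0: ○○○○○○
○○○○○○
○○○○○○
○○○<○○
○○○○○○
○○○○○○
step 1: ○○○○○○
○○○○○○
○○○^○○
○○○●○○
○○○○○○
○○○○○○
step 2: ○○○○○○
○○○○○○
○○○●>○
○○○●○○
○○○○○○
○○○○○○
step 3: ○○○○○○
○○○○○○
○○○●●○
○○○●v○
○○○○○○
○○○○○○
step 4: ○○○○○○
○○○○○○
○○○●●○
○○○<●○
○○○○○○
○○○○○○
step 5: ○○○○○○
○○○○○○
○○○●●○
○○○○●○
○○○v○○
○○○○○○
step 6: ○○○○○○
○○○○○○
○○○●●○
○○○○●○
○○<●○○
○○○○○○
step 7: ○○○○○○
○○○○○○
○○○●●○
○○^○●○
○○●●○○
○○○○○○
step 8: ○○○○○○
○○○○○○
○○○●●○
○○●>●○
○○●●○○
○○○○○○
step 9: ○○○○○○
○○○○○○
○○○●●○
○○●●●○
○○●v○○
○○○○○○
step 10: ○○○○○○
○○○○○○
○○○●●○
○○●●●○
○○●○>○
○○○○○○
step 11: ○○○○○○
○○○○○○
○○○●●○
○○●●●○
○○●○●○
○○○○v○
step 12: ○○○○○○
○○○○○○
○○○●●○
○○●●●○
○○●○●○
○○○<●○
step 13: ○○○○○○
○○○○○○
○○○●●○
○○●●●○
○○●^●○
○○○●●○
step 14: ○○○○○○
○○○○○○
○○○●●○
○○●●●○
○○●●>○
○○○●●○
step 15: ○○○○○○
○○○○○○
○○○●●○
○○●●^○
○○●●○○
○○○●●○
step 16: ○○○○○○
○○○○○○
○○○●●○
○○●<○○
○○●●○○
○○○●●○
step 17: ○○○○○○
○○○○○○
○○○●●○
○○●○○○
○○●v○○
○○○●●○
step 18: ○○○○○○
○○○○○○
○○○●●○
○○●○○○
○○●○>○
○○○●●○
step 19: ○○○○○○
○○○○○○
○○○●●○
○○●○○○
○○●○●○
○○○●v○
step 20: ○○○○○○
○○○○○○
○○○●●○
○○●○○○
○○●○●○
○○○●○>
step 21: ○○○○○v
○○○○○○
○○○●●○
○○●○○○
○○●○●○
○○○●○●
step 22: ○○○○<●
○○○○○○
○○○●●○
○○●○○○
○○●○●○
○○○●○●
step 23: ○○○○●●
○○○○○○
○○○●●○
○○●○○○
○○●○●○
○○○●^●
step 24: ○○○○●●
○○○○○○
○○○●●○
○○●○○○
○○●○●○
○○○●●>
step 25: ○○○○●●
○○○○○○
○○○●●○
○○●○○○
○○●○●^
○○○●●○
step 26: ○○○○●●
○○○○○○
○○○●●○
○○●○○○
>○●○●●
○○○●●○
step 27: ○○○○●●
○○○○○○
○○○●●○
○○●○○○
●○●○●●
v○○●●○
step 28: ○○○○●●
○○○○○○
○○○●●○
○○●○○○
●○●○●●
●○○●●<
step 29: ○○○○●●
○○○○○○
○○○●●○
○○●○○○
●○●○●^
●○○●●●
step 30: ○○○○●●
○○○○○○
○○○●●○
○○●○○○
●○●○<○
●○○●●●
step 31: ○○○○●●
○○○○○○
○○○●●○
○○●○○○
●○●○○○
●○○●v●
step 32: ○○○○●●
○○○○○○
○○○●●○
○○●○○○
●○●○○○
●○○●○>
step 33: ○○○○●●
○○○○○○
○○○●●○
○○●○○○
●○●○○^
●○○●○○

north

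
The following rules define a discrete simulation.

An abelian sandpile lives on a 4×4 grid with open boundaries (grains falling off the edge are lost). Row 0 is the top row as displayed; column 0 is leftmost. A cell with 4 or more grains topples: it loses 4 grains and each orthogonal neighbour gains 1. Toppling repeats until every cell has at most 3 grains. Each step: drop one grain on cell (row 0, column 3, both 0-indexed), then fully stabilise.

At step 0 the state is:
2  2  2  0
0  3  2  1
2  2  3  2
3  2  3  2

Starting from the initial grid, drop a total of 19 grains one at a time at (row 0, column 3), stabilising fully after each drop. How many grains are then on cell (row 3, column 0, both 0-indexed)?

1

k=0  2  2  2  0
0  3  2  1
2  2  3  2
3  2  3  2
k=1  2  2  2  1
0  3  2  1
2  2  3  2
3  2  3  2
k=2  2  2  2  2
0  3  2  1
2  2  3  2
3  2  3  2
k=3  2  2  2  3
0  3  2  1
2  2  3  2
3  2  3  2
k=4  2  2  3  0
0  3  2  2
2  2  3  2
3  2  3  2
k=5  2  2  3  1
0  3  2  2
2  2  3  2
3  2  3  2
k=6  2  2  3  2
0  3  2  2
2  2  3  2
3  2  3  2
k=7  2  2  3  3
0  3  2  2
2  2  3  2
3  2  3  2
k=8  2  3  0  1
0  3  3  3
2  2  3  2
3  2  3  2
k=9  2  3  0  2
0  3  3  3
2  2  3  2
3  2  3  2
k=10  2  3  0  3
0  3  3  3
2  2  3  2
3  2  3  2
k=11  3  0  3  1
2  2  2  2
0  2  3  1
1  1  2  0
k=12  3  0  3  2
2  2  2  2
0  2  3  1
1  1  2  0
k=13  3  0  3  3
2  2  2  2
0  2  3  1
1  1  2  0
k=14  3  1  0  1
2  2  3  3
0  2  3  1
1  1  2  0
k=15  3  1  0  2
2  2  3  3
0  2  3  1
1  1  2  0
k=16  3  1  0  3
2  2  3  3
0  2  3  1
1  1  2  0
k=17  3  1  2  1
2  3  1  1
0  3  0  3
1  1  3  0
k=18  3  1  2  2
2  3  1  1
0  3  0  3
1  1  3  0
k=19  3  1  2  3
2  3  1  1
0  3  0  3
1  1  3  0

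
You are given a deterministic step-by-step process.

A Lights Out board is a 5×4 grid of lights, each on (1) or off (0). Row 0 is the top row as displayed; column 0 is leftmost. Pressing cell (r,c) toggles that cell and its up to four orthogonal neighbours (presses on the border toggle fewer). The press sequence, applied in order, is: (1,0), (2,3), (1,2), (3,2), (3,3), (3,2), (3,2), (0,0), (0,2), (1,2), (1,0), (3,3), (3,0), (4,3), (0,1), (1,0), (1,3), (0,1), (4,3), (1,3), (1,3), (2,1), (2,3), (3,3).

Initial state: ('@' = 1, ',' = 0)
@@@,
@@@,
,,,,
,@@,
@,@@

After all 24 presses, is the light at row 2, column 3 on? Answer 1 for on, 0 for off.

t=0: @@@,
@@@,
,,,,
,@@,
@,@@
t=1: ,@@,
,,@,
@,,,
,@@,
@,@@
t=2: ,@@,
,,@@
@,@@
,@@@
@,@@
t=3: ,@,,
,@,,
@,,@
,@@@
@,@@
t=4: ,@,,
,@,,
@,@@
,,,,
@,,@
t=5: ,@,,
,@,,
@,@,
,,@@
@,,,
t=6: ,@,,
,@,,
@,,,
,@,,
@,@,
t=7: ,@,,
,@,,
@,@,
,,@@
@,,,
t=8: @,,,
@@,,
@,@,
,,@@
@,,,
t=9: @@@@
@@@,
@,@,
,,@@
@,,,
t=10: @@,@
@,,@
@,,,
,,@@
@,,,
t=11: ,@,@
,@,@
,,,,
,,@@
@,,,
t=12: ,@,@
,@,@
,,,@
,,,,
@,,@
t=13: ,@,@
,@,@
@,,@
@@,,
,,,@
t=14: ,@,@
,@,@
@,,@
@@,@
,,@,
t=15: @,@@
,,,@
@,,@
@@,@
,,@,
t=16: ,,@@
@@,@
,,,@
@@,@
,,@,
t=17: ,,@,
@@@,
,,,,
@@,@
,,@,
t=18: @@,,
@,@,
,,,,
@@,@
,,@,
t=19: @@,,
@,@,
,,,,
@@,,
,,,@
t=20: @@,@
@,,@
,,,@
@@,,
,,,@
t=21: @@,,
@,@,
,,,,
@@,,
,,,@
t=22: @@,,
@@@,
@@@,
@,,,
,,,@
t=23: @@,,
@@@@
@@,@
@,,@
,,,@
t=24: @@,,
@@@@
@@,,
@,@,
,,,,

0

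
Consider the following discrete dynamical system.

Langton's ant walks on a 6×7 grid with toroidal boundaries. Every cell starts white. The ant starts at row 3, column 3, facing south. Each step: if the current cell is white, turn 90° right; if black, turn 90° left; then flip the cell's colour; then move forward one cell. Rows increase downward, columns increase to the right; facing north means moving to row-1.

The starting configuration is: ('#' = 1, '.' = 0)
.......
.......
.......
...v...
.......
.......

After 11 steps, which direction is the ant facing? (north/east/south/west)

east

k=0  .......
.......
.......
...v...
.......
.......
k=1  .......
.......
.......
..<#...
.......
.......
k=2  .......
.......
..^....
..##...
.......
.......
k=3  .......
.......
..#>...
..##...
.......
.......
k=4  .......
.......
..##...
..#v...
.......
.......
k=5  .......
.......
..##...
..#.>..
.......
.......
k=6  .......
.......
..##...
..#.#..
....v..
.......
k=7  .......
.......
..##...
..#.#..
...<#..
.......
k=8  .......
.......
..##...
..#^#..
...##..
.......
k=9  .......
.......
..##...
..##>..
...##..
.......
k=10  .......
.......
..##^..
..##...
...##..
.......
k=11  .......
.......
..###>.
..##...
...##..
.......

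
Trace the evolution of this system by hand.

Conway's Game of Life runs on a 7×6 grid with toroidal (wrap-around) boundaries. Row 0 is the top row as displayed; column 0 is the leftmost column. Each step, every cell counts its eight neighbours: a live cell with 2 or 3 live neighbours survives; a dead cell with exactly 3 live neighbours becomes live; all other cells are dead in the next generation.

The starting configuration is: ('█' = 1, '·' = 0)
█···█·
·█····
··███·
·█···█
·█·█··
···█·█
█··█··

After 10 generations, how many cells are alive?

k=0  █···█·
·█····
··███·
·█···█
·█·█··
···█·█
█··█··
k=1  ██···█
·██·██
█████·
██····
······
█··█··
█··█··
k=2  ···█··
······
····█·
█··█·█
██····
······
··█·█·
k=3  ···█··
······
····██
██··██
██···█
·█····
···█··
k=4  ······
····█·
····█·
·█····
··█·█·
·██···
··█···
k=5  ······
······
······
···█··
··██··
·██···
·██···
k=6  ······
······
······
··██··
·█·█··
······
·██···
k=7  ······
······
······
··██··
···█··
·█····
······
k=8  ······
······
······
··██··
···█··
······
······
k=9  ······
······
······
··██··
··██··
······
······
k=10  ······
······
······
··██··
··██··
······
······

4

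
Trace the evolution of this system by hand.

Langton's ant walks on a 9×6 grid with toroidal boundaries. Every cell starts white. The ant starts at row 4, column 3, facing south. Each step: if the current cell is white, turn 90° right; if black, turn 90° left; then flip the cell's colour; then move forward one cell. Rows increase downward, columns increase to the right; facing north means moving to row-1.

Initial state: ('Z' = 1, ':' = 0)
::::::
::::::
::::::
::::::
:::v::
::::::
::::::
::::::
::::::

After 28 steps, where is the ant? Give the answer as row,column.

2,5

[0] ::::::
::::::
::::::
::::::
:::v::
::::::
::::::
::::::
::::::
[1] ::::::
::::::
::::::
::::::
::<Z::
::::::
::::::
::::::
::::::
[2] ::::::
::::::
::::::
::^:::
::ZZ::
::::::
::::::
::::::
::::::
[3] ::::::
::::::
::::::
::Z>::
::ZZ::
::::::
::::::
::::::
::::::
[4] ::::::
::::::
::::::
::ZZ::
::Zv::
::::::
::::::
::::::
::::::
[5] ::::::
::::::
::::::
::ZZ::
::Z:>:
::::::
::::::
::::::
::::::
[6] ::::::
::::::
::::::
::ZZ::
::Z:Z:
::::v:
::::::
::::::
::::::
[7] ::::::
::::::
::::::
::ZZ::
::Z:Z:
:::<Z:
::::::
::::::
::::::
[8] ::::::
::::::
::::::
::ZZ::
::Z^Z:
:::ZZ:
::::::
::::::
::::::
[9] ::::::
::::::
::::::
::ZZ::
::ZZ>:
:::ZZ:
::::::
::::::
::::::
[10] ::::::
::::::
::::::
::ZZ^:
::ZZ::
:::ZZ:
::::::
::::::
::::::
[11] ::::::
::::::
::::::
::ZZZ>
::ZZ::
:::ZZ:
::::::
::::::
::::::
[12] ::::::
::::::
::::::
::ZZZZ
::ZZ:v
:::ZZ:
::::::
::::::
::::::
[13] ::::::
::::::
::::::
::ZZZZ
::ZZ<Z
:::ZZ:
::::::
::::::
::::::
[14] ::::::
::::::
::::::
::ZZ^Z
::ZZZZ
:::ZZ:
::::::
::::::
::::::
[15] ::::::
::::::
::::::
::Z<:Z
::ZZZZ
:::ZZ:
::::::
::::::
::::::
[16] ::::::
::::::
::::::
::Z::Z
::ZvZZ
:::ZZ:
::::::
::::::
::::::
[17] ::::::
::::::
::::::
::Z::Z
::Z:>Z
:::ZZ:
::::::
::::::
::::::
[18] ::::::
::::::
::::::
::Z:^Z
::Z::Z
:::ZZ:
::::::
::::::
::::::
[19] ::::::
::::::
::::::
::Z:Z>
::Z::Z
:::ZZ:
::::::
::::::
::::::
[20] ::::::
::::::
:::::^
::Z:Z:
::Z::Z
:::ZZ:
::::::
::::::
::::::
[21] ::::::
::::::
>::::Z
::Z:Z:
::Z::Z
:::ZZ:
::::::
::::::
::::::
[22] ::::::
::::::
Z::::Z
v:Z:Z:
::Z::Z
:::ZZ:
::::::
::::::
::::::
[23] ::::::
::::::
Z::::Z
Z:Z:Z<
::Z::Z
:::ZZ:
::::::
::::::
::::::
[24] ::::::
::::::
Z::::^
Z:Z:ZZ
::Z::Z
:::ZZ:
::::::
::::::
::::::
[25] ::::::
::::::
Z:::<:
Z:Z:ZZ
::Z::Z
:::ZZ:
::::::
::::::
::::::
[26] ::::::
::::^:
Z:::Z:
Z:Z:ZZ
::Z::Z
:::ZZ:
::::::
::::::
::::::
[27] ::::::
::::Z>
Z:::Z:
Z:Z:ZZ
::Z::Z
:::ZZ:
::::::
::::::
::::::
[28] ::::::
::::ZZ
Z:::Zv
Z:Z:ZZ
::Z::Z
:::ZZ:
::::::
::::::
::::::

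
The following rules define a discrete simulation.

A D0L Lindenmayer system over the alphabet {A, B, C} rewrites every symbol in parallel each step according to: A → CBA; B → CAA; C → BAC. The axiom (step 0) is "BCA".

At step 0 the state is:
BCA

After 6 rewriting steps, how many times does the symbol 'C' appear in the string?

step 0: BCA
step 1: CAABACCBA
step 2: BACCBACBACAACBABACBACCAACBA
step 3: CAACBABACBACCAACBABACCAACBABACCBACBABACCAACBACAACBABACCAACBABACBACCBACBABACCAACBA
step 4: BACCBACBABACCAACBACAACBABACCAACBABACBACCBACBABACCAACBACAAC…ABACCAACBABACBACCAACBABACCAACBACAACBABACBACCBACBABACCAACBA  (len 243)
step 5: CAACBABACBACCAACBABACCAACBACAACBABACBACCBACBABACCAACBABACC…ABACCAACBABACBACCAACBABACCAACBACAACBABACBACCBACBABACCAACBA  (len 729)
step 6: BACCBACBABACCAACBACAACBABACCAACBABACBACCBACBABACCAACBACAAC…ABACCAACBABACBACCAACBABACCAACBACAACBABACBACCBACBABACCAACBA  (len 2187)

729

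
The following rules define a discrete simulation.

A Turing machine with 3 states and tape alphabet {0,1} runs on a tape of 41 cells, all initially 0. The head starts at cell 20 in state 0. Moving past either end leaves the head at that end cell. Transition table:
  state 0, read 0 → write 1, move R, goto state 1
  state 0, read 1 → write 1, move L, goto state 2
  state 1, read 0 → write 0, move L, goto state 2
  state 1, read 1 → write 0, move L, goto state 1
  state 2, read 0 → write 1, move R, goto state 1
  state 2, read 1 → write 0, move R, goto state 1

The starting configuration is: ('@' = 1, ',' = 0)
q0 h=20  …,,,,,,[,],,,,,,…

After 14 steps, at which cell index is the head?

20

k=0  q0 h=20  …,,,,,,[,],,,,,,…
k=1  q1 h=21  …,,,,,@[,],,,,,,…
k=2  q2 h=20  …,,,,,,[@],,,,,,…
k=3  q1 h=21  …,,,,,,[,],,,,,,…
k=4  q2 h=20  …,,,,,,[,],,,,,,…
k=5  q1 h=21  …,,,,,@[,],,,,,,…
k=6  q2 h=20  …,,,,,,[@],,,,,,…
k=7  q1 h=21  …,,,,,,[,],,,,,,…
k=8  q2 h=20  …,,,,,,[,],,,,,,…
k=9  q1 h=21  …,,,,,@[,],,,,,,…
k=10  q2 h=20  …,,,,,,[@],,,,,,…
k=11  q1 h=21  …,,,,,,[,],,,,,,…
k=12  q2 h=20  …,,,,,,[,],,,,,,…
k=13  q1 h=21  …,,,,,@[,],,,,,,…
k=14  q2 h=20  …,,,,,,[@],,,,,,…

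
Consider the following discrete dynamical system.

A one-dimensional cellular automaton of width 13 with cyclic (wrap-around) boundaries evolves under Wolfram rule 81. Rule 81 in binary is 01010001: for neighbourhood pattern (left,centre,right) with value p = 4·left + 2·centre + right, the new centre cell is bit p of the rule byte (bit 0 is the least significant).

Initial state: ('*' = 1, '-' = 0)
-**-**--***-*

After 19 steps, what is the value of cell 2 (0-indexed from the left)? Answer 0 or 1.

[0] -**-**--***-*
[1] --*--**---*--
[2] *--*--***--**
[3] **--*---**---
[4] -**--**--***-
[5] --**--**---**
[6] *--**--***--*
[7] **--**---**--
[8] -**--***--**-
[9] --**---**--**
[10] *--***--**--*
[11] **---**--**--
[12] -***--**--**-
[13] ---**--**--**
[14] **--**--**--*
[15] -**--**--**--
[16] --**--**--***
[17] *--**--**---*
[18] **--**--***--
[19] -**--**---**-

1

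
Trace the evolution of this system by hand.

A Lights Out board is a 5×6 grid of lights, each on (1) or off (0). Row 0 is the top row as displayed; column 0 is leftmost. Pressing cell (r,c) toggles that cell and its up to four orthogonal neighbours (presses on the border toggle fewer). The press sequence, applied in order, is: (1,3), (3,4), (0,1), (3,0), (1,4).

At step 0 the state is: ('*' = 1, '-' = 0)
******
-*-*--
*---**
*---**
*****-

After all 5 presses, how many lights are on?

12

[0] ******
-*-*--
*---**
*---**
*****-
[1] ***-**
-**-*-
*--***
*---**
*****-
[2] ***-**
-**-*-
*--*-*
*--*--
****--
[3] ----**
--*-*-
*--*-*
*--*--
****--
[4] ----**
--*-*-
---*-*
-*-*--
-***--
[5] -----*
--**-*
---***
-*-*--
-***--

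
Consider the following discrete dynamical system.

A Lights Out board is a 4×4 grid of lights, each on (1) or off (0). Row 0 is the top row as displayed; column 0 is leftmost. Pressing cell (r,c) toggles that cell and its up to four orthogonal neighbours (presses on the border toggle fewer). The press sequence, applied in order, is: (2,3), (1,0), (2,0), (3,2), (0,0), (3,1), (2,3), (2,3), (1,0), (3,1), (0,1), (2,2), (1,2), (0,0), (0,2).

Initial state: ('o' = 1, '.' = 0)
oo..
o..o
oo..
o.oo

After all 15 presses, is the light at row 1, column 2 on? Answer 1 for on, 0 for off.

0) oo..
o..o
oo..
o.oo
1) oo..
o...
oooo
o.o.
2) .o..
.o..
.ooo
o.o.
3) .o..
oo..
o.oo
..o.
4) .o..
oo..
o..o
.o.o
5) o...
.o..
o..o
.o.o
6) o...
.o..
oo.o
o.oo
7) o...
.o.o
ooo.
o.o.
8) o...
.o..
oo.o
o.oo
9) ....
o...
.o.o
o.oo
10) ....
o...
...o
.o.o
11) ooo.
oo..
...o
.o.o
12) ooo.
ooo.
.oo.
.ooo
13) oo..
o..o
.o..
.ooo
14) ....
...o
.o..
.ooo
15) .ooo
..oo
.o..
.ooo

1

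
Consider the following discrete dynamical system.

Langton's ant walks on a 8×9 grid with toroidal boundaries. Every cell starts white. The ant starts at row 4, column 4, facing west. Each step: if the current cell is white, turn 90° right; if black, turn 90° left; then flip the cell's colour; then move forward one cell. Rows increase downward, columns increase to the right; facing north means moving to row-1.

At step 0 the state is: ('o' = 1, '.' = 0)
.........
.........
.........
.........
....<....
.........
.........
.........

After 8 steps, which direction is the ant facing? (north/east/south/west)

east

gen 0: .........
.........
.........
.........
....<....
.........
.........
.........
gen 1: .........
.........
.........
....^....
....o....
.........
.........
.........
gen 2: .........
.........
.........
....o>...
....o....
.........
.........
.........
gen 3: .........
.........
.........
....oo...
....ov...
.........
.........
.........
gen 4: .........
.........
.........
....oo...
....<o...
.........
.........
.........
gen 5: .........
.........
.........
....oo...
.....o...
....v....
.........
.........
gen 6: .........
.........
.........
....oo...
.....o...
...<o....
.........
.........
gen 7: .........
.........
.........
....oo...
...^.o...
...oo....
.........
.........
gen 8: .........
.........
.........
....oo...
...o>o...
...oo....
.........
.........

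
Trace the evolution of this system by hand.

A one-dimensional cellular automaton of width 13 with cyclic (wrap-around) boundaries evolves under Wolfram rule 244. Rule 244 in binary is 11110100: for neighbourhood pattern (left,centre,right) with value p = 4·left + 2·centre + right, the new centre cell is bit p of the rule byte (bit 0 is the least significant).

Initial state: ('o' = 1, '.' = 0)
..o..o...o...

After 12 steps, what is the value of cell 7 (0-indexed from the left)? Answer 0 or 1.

t=0: ..o..o...o...
t=1: ..oo.oo..oo..
t=2: ...oo.oo..oo.
t=3: ....oo.oo..oo
t=4: o....oo.oo..o
t=5: oo....oo.oo..
t=6: .oo....oo.oo.
t=7: ..oo....oo.oo
t=8: o..oo....oo.o
t=9: oo..oo....oo.
t=10: .oo..oo....oo
t=11: o.oo..oo....o
t=12: oo.oo..oo....

1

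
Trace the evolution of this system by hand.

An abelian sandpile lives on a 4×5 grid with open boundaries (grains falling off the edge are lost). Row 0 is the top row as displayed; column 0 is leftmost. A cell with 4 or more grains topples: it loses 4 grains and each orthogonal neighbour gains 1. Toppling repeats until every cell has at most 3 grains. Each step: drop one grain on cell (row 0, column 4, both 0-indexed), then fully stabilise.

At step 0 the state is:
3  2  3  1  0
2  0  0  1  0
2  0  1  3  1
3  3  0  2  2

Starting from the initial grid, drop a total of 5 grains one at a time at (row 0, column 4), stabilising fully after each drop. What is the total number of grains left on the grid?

k=0  3  2  3  1  0
2  0  0  1  0
2  0  1  3  1
3  3  0  2  2
k=1  3  2  3  1  1
2  0  0  1  0
2  0  1  3  1
3  3  0  2  2
k=2  3  2  3  1  2
2  0  0  1  0
2  0  1  3  1
3  3  0  2  2
k=3  3  2  3  1  3
2  0  0  1  0
2  0  1  3  1
3  3  0  2  2
k=4  3  2  3  2  0
2  0  0  1  1
2  0  1  3  1
3  3  0  2  2
k=5  3  2  3  2  1
2  0  0  1  1
2  0  1  3  1
3  3  0  2  2

32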